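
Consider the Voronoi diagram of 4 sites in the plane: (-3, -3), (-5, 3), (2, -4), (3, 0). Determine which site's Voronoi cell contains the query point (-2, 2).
Nearest site = (-5, 3)

The Voronoi cell of site s contains exactly those query points closer to s than to any other site. Compute squared distances from q = (-2, 2) to each site:
  (-5 − -2)² + (3 − 2)² = 10
  (-3 − -2)² + (-3 − 2)² = 26
  (3 − -2)² + (0 − 2)² = 29
  (2 − -2)² + (-4 − 2)² = 52
Minimum is attained by (-5, 3), so q lies in its Voronoi cell.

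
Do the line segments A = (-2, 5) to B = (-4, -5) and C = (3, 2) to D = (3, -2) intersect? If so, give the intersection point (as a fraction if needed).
No (intersection of containing lines falls outside at least one segment)

Parametrize and solve: t = -5/2, s = -7. At least one of these is outside [0, 1], so the segments do not intersect.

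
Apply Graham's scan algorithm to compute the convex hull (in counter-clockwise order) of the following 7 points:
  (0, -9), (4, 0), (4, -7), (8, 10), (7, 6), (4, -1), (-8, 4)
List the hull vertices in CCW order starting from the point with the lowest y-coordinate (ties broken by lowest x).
Hull (CCW) = [(0, -9), (4, -7), (8, 10), (-8, 4)]

Graham scan procedure:
  1. Find the pivot p₀ = point with lowest y (tie → lowest x): (0, -9).
  2. Sort the remaining points by polar angle around p₀.
  3. Walk through sorted points, maintaining a stack; pop the top while the last three entries make a non-left turn (cross product ≤ 0).
  4. Final stack is the convex hull in CCW order: (0, -9), (4, -7), (8, 10), (-8, 4).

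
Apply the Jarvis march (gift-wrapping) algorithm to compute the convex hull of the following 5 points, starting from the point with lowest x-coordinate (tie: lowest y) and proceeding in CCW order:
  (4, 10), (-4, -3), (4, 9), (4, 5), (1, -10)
Hull (CCW) = [(-4, -3), (1, -10), (4, 5), (4, 10)]

Jarvis march: at each step, from the current hull vertex p, select the next vertex q as the point such that every other point lies strictly to the left of (or on) the directed line p → q. (Equivalently: for every other point r, the cross product (q − p) × (r − p) ≥ 0.)
Starting point (lowest x, tie lowest y): (-4, -3). Wrap until returning to start. Resulting hull: (-4, -3), (1, -10), (4, 5), (4, 10).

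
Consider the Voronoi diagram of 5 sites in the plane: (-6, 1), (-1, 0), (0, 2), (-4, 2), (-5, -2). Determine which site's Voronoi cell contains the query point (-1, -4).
Nearest site = (-1, 0)

The Voronoi cell of site s contains exactly those query points closer to s than to any other site. Compute squared distances from q = (-1, -4) to each site:
  (-1 − -1)² + (0 − -4)² = 16
  (-5 − -1)² + (-2 − -4)² = 20
  (0 − -1)² + (2 − -4)² = 37
  (-4 − -1)² + (2 − -4)² = 45
  (-6 − -1)² + (1 − -4)² = 50
Minimum is attained by (-1, 0), so q lies in its Voronoi cell.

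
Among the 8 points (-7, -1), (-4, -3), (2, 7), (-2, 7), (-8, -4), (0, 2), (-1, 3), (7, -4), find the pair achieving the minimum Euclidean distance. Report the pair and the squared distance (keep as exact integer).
Pair = ((0, 2), (-1, 3)); squared distance = 2

Compute all C(8, 2) = 28 pairwise squared distances (x_i − x_j)² + (y_i − y_j)². The minimum is 2, attained by the pair ((0, 2), (-1, 3)).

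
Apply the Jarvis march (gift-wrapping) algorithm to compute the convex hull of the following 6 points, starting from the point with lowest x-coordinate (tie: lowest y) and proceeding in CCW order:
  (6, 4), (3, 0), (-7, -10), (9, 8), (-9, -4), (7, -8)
Hull (CCW) = [(-9, -4), (-7, -10), (7, -8), (9, 8)]

Jarvis march: at each step, from the current hull vertex p, select the next vertex q as the point such that every other point lies strictly to the left of (or on) the directed line p → q. (Equivalently: for every other point r, the cross product (q − p) × (r − p) ≥ 0.)
Starting point (lowest x, tie lowest y): (-9, -4). Wrap until returning to start. Resulting hull: (-9, -4), (-7, -10), (7, -8), (9, 8).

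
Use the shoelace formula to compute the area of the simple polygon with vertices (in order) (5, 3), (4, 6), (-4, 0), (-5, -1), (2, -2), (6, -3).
Area = 97/2

Shoelace formula: Area = (1/2) |Σ_i (x_i · y_{i+1} − x_{i+1} · y_i)| (indices mod n). Compute each cross term:
  (5)(6) − (4)(3) = 18
  (4)(0) − (-4)(6) = 24
  (-4)(-1) − (-5)(0) = 4
  (-5)(-2) − (2)(-1) = 12
  (2)(-3) − (6)(-2) = 6
  (6)(3) − (5)(-3) = 33
Sum = 97, so (signed) Area = 97/2 = 97/2, |Area| = 97/2.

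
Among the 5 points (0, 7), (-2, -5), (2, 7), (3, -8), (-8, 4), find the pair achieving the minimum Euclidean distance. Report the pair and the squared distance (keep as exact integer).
Pair = ((0, 7), (2, 7)); squared distance = 4

Compute all C(5, 2) = 10 pairwise squared distances (x_i − x_j)² + (y_i − y_j)². The minimum is 4, attained by the pair ((0, 7), (2, 7)).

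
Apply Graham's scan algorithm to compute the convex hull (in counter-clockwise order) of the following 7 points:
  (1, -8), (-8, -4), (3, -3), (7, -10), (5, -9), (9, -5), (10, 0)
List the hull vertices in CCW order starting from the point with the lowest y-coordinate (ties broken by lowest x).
Hull (CCW) = [(7, -10), (9, -5), (10, 0), (-8, -4), (1, -8)]

Graham scan procedure:
  1. Find the pivot p₀ = point with lowest y (tie → lowest x): (7, -10).
  2. Sort the remaining points by polar angle around p₀.
  3. Walk through sorted points, maintaining a stack; pop the top while the last three entries make a non-left turn (cross product ≤ 0).
  4. Final stack is the convex hull in CCW order: (7, -10), (9, -5), (10, 0), (-8, -4), (1, -8).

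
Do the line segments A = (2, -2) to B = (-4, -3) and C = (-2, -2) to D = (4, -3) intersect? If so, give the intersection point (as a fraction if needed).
Yes; intersection at (0, -7/3) (t = 1/3 on AB, s = 1/3 on CD)

Parametrize AB as A + t(B − A) = (2 + -6 t, -2 + -1 t) and CD as C + s(D − C) = (-2 + 6 s, -2 + -1 s). Solve the linear system for (t, s). Determinant = -12 ≠ 0, so a unique intersection of the containing lines exists. Solution: t = 1/3, s = 1/3 — both in [0, 1], so the segments cross. Intersection point: (0, -7/3).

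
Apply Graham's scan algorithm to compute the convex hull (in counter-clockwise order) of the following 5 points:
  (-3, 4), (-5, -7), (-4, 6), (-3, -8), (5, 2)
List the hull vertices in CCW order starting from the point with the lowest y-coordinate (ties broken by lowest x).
Hull (CCW) = [(-3, -8), (5, 2), (-4, 6), (-5, -7)]

Graham scan procedure:
  1. Find the pivot p₀ = point with lowest y (tie → lowest x): (-3, -8).
  2. Sort the remaining points by polar angle around p₀.
  3. Walk through sorted points, maintaining a stack; pop the top while the last three entries make a non-left turn (cross product ≤ 0).
  4. Final stack is the convex hull in CCW order: (-3, -8), (5, 2), (-4, 6), (-5, -7).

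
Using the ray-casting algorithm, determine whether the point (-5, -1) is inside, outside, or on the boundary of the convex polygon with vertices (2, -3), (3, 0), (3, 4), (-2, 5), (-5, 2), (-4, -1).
The point (-5, -1) lies strictly outside the polygon

Cast a horizontal ray to the right from the query point and count how many polygon edges it crosses (each edge strictly once or zero times, handled with the usual half-open convention). 
Parity of crossings → even ⇒ outside.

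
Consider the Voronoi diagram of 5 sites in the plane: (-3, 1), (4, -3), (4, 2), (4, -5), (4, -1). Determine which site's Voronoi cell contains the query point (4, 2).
Nearest site = (4, 2)

The Voronoi cell of site s contains exactly those query points closer to s than to any other site. Compute squared distances from q = (4, 2) to each site:
  (4 − 4)² + (2 − 2)² = 0
  (4 − 4)² + (-1 − 2)² = 9
  (4 − 4)² + (-3 − 2)² = 25
  (4 − 4)² + (-5 − 2)² = 49
  (-3 − 4)² + (1 − 2)² = 50
Minimum is attained by (4, 2), so q lies in its Voronoi cell.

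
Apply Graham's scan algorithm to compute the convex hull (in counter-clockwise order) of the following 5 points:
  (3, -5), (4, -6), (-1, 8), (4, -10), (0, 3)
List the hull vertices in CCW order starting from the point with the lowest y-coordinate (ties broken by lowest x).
Hull (CCW) = [(4, -10), (4, -6), (-1, 8), (0, 3)]

Graham scan procedure:
  1. Find the pivot p₀ = point with lowest y (tie → lowest x): (4, -10).
  2. Sort the remaining points by polar angle around p₀.
  3. Walk through sorted points, maintaining a stack; pop the top while the last three entries make a non-left turn (cross product ≤ 0).
  4. Final stack is the convex hull in CCW order: (4, -10), (4, -6), (-1, 8), (0, 3).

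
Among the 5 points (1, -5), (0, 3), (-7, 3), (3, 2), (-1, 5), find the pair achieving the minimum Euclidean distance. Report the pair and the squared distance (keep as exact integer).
Pair = ((0, 3), (-1, 5)); squared distance = 5

Compute all C(5, 2) = 10 pairwise squared distances (x_i − x_j)² + (y_i − y_j)². The minimum is 5, attained by the pair ((0, 3), (-1, 5)).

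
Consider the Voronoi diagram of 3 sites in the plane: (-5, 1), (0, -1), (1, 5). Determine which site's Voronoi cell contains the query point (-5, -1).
Nearest site = (-5, 1)

The Voronoi cell of site s contains exactly those query points closer to s than to any other site. Compute squared distances from q = (-5, -1) to each site:
  (-5 − -5)² + (1 − -1)² = 4
  (0 − -5)² + (-1 − -1)² = 25
  (1 − -5)² + (5 − -1)² = 72
Minimum is attained by (-5, 1), so q lies in its Voronoi cell.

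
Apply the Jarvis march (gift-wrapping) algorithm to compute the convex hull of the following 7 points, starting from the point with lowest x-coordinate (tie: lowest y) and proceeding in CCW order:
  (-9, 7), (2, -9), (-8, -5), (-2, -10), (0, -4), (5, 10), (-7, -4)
Hull (CCW) = [(-9, 7), (-8, -5), (-2, -10), (2, -9), (5, 10)]

Jarvis march: at each step, from the current hull vertex p, select the next vertex q as the point such that every other point lies strictly to the left of (or on) the directed line p → q. (Equivalently: for every other point r, the cross product (q − p) × (r − p) ≥ 0.)
Starting point (lowest x, tie lowest y): (-9, 7). Wrap until returning to start. Resulting hull: (-9, 7), (-8, -5), (-2, -10), (2, -9), (5, 10).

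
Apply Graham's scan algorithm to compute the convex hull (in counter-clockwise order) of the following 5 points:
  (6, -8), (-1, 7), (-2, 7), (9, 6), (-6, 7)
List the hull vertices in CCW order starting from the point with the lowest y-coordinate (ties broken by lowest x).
Hull (CCW) = [(6, -8), (9, 6), (-1, 7), (-6, 7)]

Graham scan procedure:
  1. Find the pivot p₀ = point with lowest y (tie → lowest x): (6, -8).
  2. Sort the remaining points by polar angle around p₀.
  3. Walk through sorted points, maintaining a stack; pop the top while the last three entries make a non-left turn (cross product ≤ 0).
  4. Final stack is the convex hull in CCW order: (6, -8), (9, 6), (-1, 7), (-6, 7).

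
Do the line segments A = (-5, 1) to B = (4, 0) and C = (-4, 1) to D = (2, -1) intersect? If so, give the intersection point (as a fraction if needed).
Yes; intersection at (-7/2, 5/6) (t = 1/6 on AB, s = 1/12 on CD)

Parametrize AB as A + t(B − A) = (-5 + 9 t, 1 + -1 t) and CD as C + s(D − C) = (-4 + 6 s, 1 + -2 s). Solve the linear system for (t, s). Determinant = 12 ≠ 0, so a unique intersection of the containing lines exists. Solution: t = 1/6, s = 1/12 — both in [0, 1], so the segments cross. Intersection point: (-7/2, 5/6).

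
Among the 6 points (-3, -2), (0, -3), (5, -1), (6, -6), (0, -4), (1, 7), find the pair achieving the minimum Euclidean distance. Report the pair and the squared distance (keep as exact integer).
Pair = ((0, -3), (0, -4)); squared distance = 1

Compute all C(6, 2) = 15 pairwise squared distances (x_i − x_j)² + (y_i − y_j)². The minimum is 1, attained by the pair ((0, -3), (0, -4)).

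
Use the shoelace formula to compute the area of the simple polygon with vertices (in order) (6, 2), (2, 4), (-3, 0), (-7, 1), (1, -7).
Area = 121/2

Shoelace formula: Area = (1/2) |Σ_i (x_i · y_{i+1} − x_{i+1} · y_i)| (indices mod n). Compute each cross term:
  (6)(4) − (2)(2) = 20
  (2)(0) − (-3)(4) = 12
  (-3)(1) − (-7)(0) = -3
  (-7)(-7) − (1)(1) = 48
  (1)(2) − (6)(-7) = 44
Sum = 121, so (signed) Area = 121/2 = 121/2, |Area| = 121/2.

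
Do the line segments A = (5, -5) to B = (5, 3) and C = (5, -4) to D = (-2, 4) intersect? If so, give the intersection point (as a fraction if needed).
Yes; intersection at (5, -4) (t = 1/8 on AB, s = 0 on CD)

Parametrize AB as A + t(B − A) = (5 + 0 t, -5 + 8 t) and CD as C + s(D − C) = (5 + -7 s, -4 + 8 s). Solve the linear system for (t, s). Determinant = -56 ≠ 0, so a unique intersection of the containing lines exists. Solution: t = 1/8, s = 0 — both in [0, 1], so the segments cross. Intersection point: (5, -4).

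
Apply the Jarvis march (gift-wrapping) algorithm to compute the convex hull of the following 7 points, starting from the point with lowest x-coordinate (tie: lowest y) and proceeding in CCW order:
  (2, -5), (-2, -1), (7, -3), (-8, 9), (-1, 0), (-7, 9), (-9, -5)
Hull (CCW) = [(-9, -5), (2, -5), (7, -3), (-7, 9), (-8, 9)]

Jarvis march: at each step, from the current hull vertex p, select the next vertex q as the point such that every other point lies strictly to the left of (or on) the directed line p → q. (Equivalently: for every other point r, the cross product (q − p) × (r − p) ≥ 0.)
Starting point (lowest x, tie lowest y): (-9, -5). Wrap until returning to start. Resulting hull: (-9, -5), (2, -5), (7, -3), (-7, 9), (-8, 9).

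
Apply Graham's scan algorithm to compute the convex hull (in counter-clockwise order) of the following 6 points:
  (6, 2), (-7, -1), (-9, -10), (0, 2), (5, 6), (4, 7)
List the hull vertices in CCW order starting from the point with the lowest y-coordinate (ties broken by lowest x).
Hull (CCW) = [(-9, -10), (6, 2), (5, 6), (4, 7), (-7, -1)]

Graham scan procedure:
  1. Find the pivot p₀ = point with lowest y (tie → lowest x): (-9, -10).
  2. Sort the remaining points by polar angle around p₀.
  3. Walk through sorted points, maintaining a stack; pop the top while the last three entries make a non-left turn (cross product ≤ 0).
  4. Final stack is the convex hull in CCW order: (-9, -10), (6, 2), (5, 6), (4, 7), (-7, -1).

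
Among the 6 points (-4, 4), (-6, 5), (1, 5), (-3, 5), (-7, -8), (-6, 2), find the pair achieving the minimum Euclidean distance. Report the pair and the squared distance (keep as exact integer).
Pair = ((-4, 4), (-3, 5)); squared distance = 2

Compute all C(6, 2) = 15 pairwise squared distances (x_i − x_j)² + (y_i − y_j)². The minimum is 2, attained by the pair ((-4, 4), (-3, 5)).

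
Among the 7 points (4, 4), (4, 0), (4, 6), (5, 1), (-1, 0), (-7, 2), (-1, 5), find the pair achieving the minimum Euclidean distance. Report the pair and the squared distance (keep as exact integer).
Pair = ((4, 0), (5, 1)); squared distance = 2

Compute all C(7, 2) = 21 pairwise squared distances (x_i − x_j)² + (y_i − y_j)². The minimum is 2, attained by the pair ((4, 0), (5, 1)).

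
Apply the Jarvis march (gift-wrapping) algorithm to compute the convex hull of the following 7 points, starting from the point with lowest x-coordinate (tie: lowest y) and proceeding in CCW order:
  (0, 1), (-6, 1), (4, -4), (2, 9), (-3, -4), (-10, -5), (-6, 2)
Hull (CCW) = [(-10, -5), (4, -4), (2, 9), (-6, 2)]

Jarvis march: at each step, from the current hull vertex p, select the next vertex q as the point such that every other point lies strictly to the left of (or on) the directed line p → q. (Equivalently: for every other point r, the cross product (q − p) × (r − p) ≥ 0.)
Starting point (lowest x, tie lowest y): (-10, -5). Wrap until returning to start. Resulting hull: (-10, -5), (4, -4), (2, 9), (-6, 2).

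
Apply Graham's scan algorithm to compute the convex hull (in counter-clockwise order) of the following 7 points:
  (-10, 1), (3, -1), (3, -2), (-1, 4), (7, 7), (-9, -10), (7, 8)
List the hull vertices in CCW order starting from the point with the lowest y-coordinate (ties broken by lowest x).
Hull (CCW) = [(-9, -10), (3, -2), (7, 7), (7, 8), (-10, 1)]

Graham scan procedure:
  1. Find the pivot p₀ = point with lowest y (tie → lowest x): (-9, -10).
  2. Sort the remaining points by polar angle around p₀.
  3. Walk through sorted points, maintaining a stack; pop the top while the last three entries make a non-left turn (cross product ≤ 0).
  4. Final stack is the convex hull in CCW order: (-9, -10), (3, -2), (7, 7), (7, 8), (-10, 1).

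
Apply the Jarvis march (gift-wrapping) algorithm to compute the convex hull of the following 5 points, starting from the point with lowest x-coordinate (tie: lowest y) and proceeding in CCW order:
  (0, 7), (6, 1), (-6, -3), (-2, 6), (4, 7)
Hull (CCW) = [(-6, -3), (6, 1), (4, 7), (0, 7), (-2, 6)]

Jarvis march: at each step, from the current hull vertex p, select the next vertex q as the point such that every other point lies strictly to the left of (or on) the directed line p → q. (Equivalently: for every other point r, the cross product (q − p) × (r − p) ≥ 0.)
Starting point (lowest x, tie lowest y): (-6, -3). Wrap until returning to start. Resulting hull: (-6, -3), (6, 1), (4, 7), (0, 7), (-2, 6).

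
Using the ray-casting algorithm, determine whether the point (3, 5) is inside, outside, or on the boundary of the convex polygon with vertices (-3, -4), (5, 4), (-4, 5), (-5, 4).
The point (3, 5) lies strictly outside the polygon

Cast a horizontal ray to the right from the query point and count how many polygon edges it crosses (each edge strictly once or zero times, handled with the usual half-open convention). 
Parity of crossings → even ⇒ outside.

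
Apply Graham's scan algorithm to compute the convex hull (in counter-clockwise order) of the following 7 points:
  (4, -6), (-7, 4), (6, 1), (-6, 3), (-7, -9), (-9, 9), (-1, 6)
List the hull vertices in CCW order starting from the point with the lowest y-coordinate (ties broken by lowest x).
Hull (CCW) = [(-7, -9), (4, -6), (6, 1), (-1, 6), (-9, 9)]

Graham scan procedure:
  1. Find the pivot p₀ = point with lowest y (tie → lowest x): (-7, -9).
  2. Sort the remaining points by polar angle around p₀.
  3. Walk through sorted points, maintaining a stack; pop the top while the last three entries make a non-left turn (cross product ≤ 0).
  4. Final stack is the convex hull in CCW order: (-7, -9), (4, -6), (6, 1), (-1, 6), (-9, 9).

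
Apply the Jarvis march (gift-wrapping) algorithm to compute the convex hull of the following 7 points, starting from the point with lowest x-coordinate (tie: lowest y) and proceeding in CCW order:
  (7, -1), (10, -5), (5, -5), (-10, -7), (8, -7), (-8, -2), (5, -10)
Hull (CCW) = [(-10, -7), (5, -10), (10, -5), (7, -1), (-8, -2)]

Jarvis march: at each step, from the current hull vertex p, select the next vertex q as the point such that every other point lies strictly to the left of (or on) the directed line p → q. (Equivalently: for every other point r, the cross product (q − p) × (r − p) ≥ 0.)
Starting point (lowest x, tie lowest y): (-10, -7). Wrap until returning to start. Resulting hull: (-10, -7), (5, -10), (10, -5), (7, -1), (-8, -2).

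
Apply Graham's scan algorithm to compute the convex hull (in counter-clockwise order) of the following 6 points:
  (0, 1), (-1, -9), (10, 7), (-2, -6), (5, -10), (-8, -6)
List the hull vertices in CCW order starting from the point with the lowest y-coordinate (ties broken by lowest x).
Hull (CCW) = [(5, -10), (10, 7), (0, 1), (-8, -6), (-1, -9)]

Graham scan procedure:
  1. Find the pivot p₀ = point with lowest y (tie → lowest x): (5, -10).
  2. Sort the remaining points by polar angle around p₀.
  3. Walk through sorted points, maintaining a stack; pop the top while the last three entries make a non-left turn (cross product ≤ 0).
  4. Final stack is the convex hull in CCW order: (5, -10), (10, 7), (0, 1), (-8, -6), (-1, -9).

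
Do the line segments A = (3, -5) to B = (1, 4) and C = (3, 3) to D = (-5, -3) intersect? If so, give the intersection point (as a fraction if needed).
Yes; intersection at (31/21, 13/7) (t = 16/21 on AB, s = 4/21 on CD)

Parametrize AB as A + t(B − A) = (3 + -2 t, -5 + 9 t) and CD as C + s(D − C) = (3 + -8 s, 3 + -6 s). Solve the linear system for (t, s). Determinant = -84 ≠ 0, so a unique intersection of the containing lines exists. Solution: t = 16/21, s = 4/21 — both in [0, 1], so the segments cross. Intersection point: (31/21, 13/7).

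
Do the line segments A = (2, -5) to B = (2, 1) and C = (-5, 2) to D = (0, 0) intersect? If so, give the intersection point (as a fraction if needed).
No (intersection of containing lines falls outside at least one segment)

Parametrize and solve: t = 7/10, s = 7/5. At least one of these is outside [0, 1], so the segments do not intersect.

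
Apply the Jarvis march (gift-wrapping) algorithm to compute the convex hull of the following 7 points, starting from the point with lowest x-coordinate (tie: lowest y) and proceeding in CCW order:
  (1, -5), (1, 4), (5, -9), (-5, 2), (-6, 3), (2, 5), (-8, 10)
Hull (CCW) = [(-8, 10), (-6, 3), (1, -5), (5, -9), (2, 5)]

Jarvis march: at each step, from the current hull vertex p, select the next vertex q as the point such that every other point lies strictly to the left of (or on) the directed line p → q. (Equivalently: for every other point r, the cross product (q − p) × (r − p) ≥ 0.)
Starting point (lowest x, tie lowest y): (-8, 10). Wrap until returning to start. Resulting hull: (-8, 10), (-6, 3), (1, -5), (5, -9), (2, 5).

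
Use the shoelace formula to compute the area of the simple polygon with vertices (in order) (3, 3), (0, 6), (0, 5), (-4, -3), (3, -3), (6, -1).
Area = 95/2

Shoelace formula: Area = (1/2) |Σ_i (x_i · y_{i+1} − x_{i+1} · y_i)| (indices mod n). Compute each cross term:
  (3)(6) − (0)(3) = 18
  (0)(5) − (0)(6) = 0
  (0)(-3) − (-4)(5) = 20
  (-4)(-3) − (3)(-3) = 21
  (3)(-1) − (6)(-3) = 15
  (6)(3) − (3)(-1) = 21
Sum = 95, so (signed) Area = 95/2 = 95/2, |Area| = 95/2.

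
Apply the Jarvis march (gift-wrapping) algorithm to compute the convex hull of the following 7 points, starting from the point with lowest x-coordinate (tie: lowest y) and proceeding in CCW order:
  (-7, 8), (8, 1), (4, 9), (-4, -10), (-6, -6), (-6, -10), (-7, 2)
Hull (CCW) = [(-7, 2), (-6, -10), (-4, -10), (8, 1), (4, 9), (-7, 8)]

Jarvis march: at each step, from the current hull vertex p, select the next vertex q as the point such that every other point lies strictly to the left of (or on) the directed line p → q. (Equivalently: for every other point r, the cross product (q − p) × (r − p) ≥ 0.)
Starting point (lowest x, tie lowest y): (-7, 2). Wrap until returning to start. Resulting hull: (-7, 2), (-6, -10), (-4, -10), (8, 1), (4, 9), (-7, 8).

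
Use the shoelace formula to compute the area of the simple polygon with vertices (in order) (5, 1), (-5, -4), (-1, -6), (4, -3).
Area = 57/2

Shoelace formula: Area = (1/2) |Σ_i (x_i · y_{i+1} − x_{i+1} · y_i)| (indices mod n). Compute each cross term:
  (5)(-4) − (-5)(1) = -15
  (-5)(-6) − (-1)(-4) = 26
  (-1)(-3) − (4)(-6) = 27
  (4)(1) − (5)(-3) = 19
Sum = 57, so (signed) Area = 57/2 = 57/2, |Area| = 57/2.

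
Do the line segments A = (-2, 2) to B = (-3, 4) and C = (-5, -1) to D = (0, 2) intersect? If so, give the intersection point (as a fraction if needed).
No (intersection of containing lines falls outside at least one segment)

Parametrize and solve: t = -6/13, s = 9/13. At least one of these is outside [0, 1], so the segments do not intersect.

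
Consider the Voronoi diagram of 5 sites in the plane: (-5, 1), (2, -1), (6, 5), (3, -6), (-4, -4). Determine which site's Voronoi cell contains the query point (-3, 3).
Nearest site = (-5, 1)

The Voronoi cell of site s contains exactly those query points closer to s than to any other site. Compute squared distances from q = (-3, 3) to each site:
  (-5 − -3)² + (1 − 3)² = 8
  (2 − -3)² + (-1 − 3)² = 41
  (-4 − -3)² + (-4 − 3)² = 50
  (6 − -3)² + (5 − 3)² = 85
  (3 − -3)² + (-6 − 3)² = 117
Minimum is attained by (-5, 1), so q lies in its Voronoi cell.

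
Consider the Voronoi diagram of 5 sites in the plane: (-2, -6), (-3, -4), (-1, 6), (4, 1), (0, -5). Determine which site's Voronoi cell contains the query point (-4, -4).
Nearest site = (-3, -4)

The Voronoi cell of site s contains exactly those query points closer to s than to any other site. Compute squared distances from q = (-4, -4) to each site:
  (-3 − -4)² + (-4 − -4)² = 1
  (-2 − -4)² + (-6 − -4)² = 8
  (0 − -4)² + (-5 − -4)² = 17
  (4 − -4)² + (1 − -4)² = 89
  (-1 − -4)² + (6 − -4)² = 109
Minimum is attained by (-3, -4), so q lies in its Voronoi cell.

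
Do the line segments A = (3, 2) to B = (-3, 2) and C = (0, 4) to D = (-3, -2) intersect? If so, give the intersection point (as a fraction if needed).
Yes; intersection at (-1, 2) (t = 2/3 on AB, s = 1/3 on CD)

Parametrize AB as A + t(B − A) = (3 + -6 t, 2 + 0 t) and CD as C + s(D − C) = (0 + -3 s, 4 + -6 s). Solve the linear system for (t, s). Determinant = -36 ≠ 0, so a unique intersection of the containing lines exists. Solution: t = 2/3, s = 1/3 — both in [0, 1], so the segments cross. Intersection point: (-1, 2).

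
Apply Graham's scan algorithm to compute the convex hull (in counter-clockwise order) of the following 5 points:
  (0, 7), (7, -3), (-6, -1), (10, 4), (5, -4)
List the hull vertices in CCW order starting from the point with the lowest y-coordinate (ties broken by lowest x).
Hull (CCW) = [(5, -4), (7, -3), (10, 4), (0, 7), (-6, -1)]

Graham scan procedure:
  1. Find the pivot p₀ = point with lowest y (tie → lowest x): (5, -4).
  2. Sort the remaining points by polar angle around p₀.
  3. Walk through sorted points, maintaining a stack; pop the top while the last three entries make a non-left turn (cross product ≤ 0).
  4. Final stack is the convex hull in CCW order: (5, -4), (7, -3), (10, 4), (0, 7), (-6, -1).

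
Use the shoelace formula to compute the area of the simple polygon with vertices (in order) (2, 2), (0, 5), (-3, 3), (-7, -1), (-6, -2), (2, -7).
Area = 121/2

Shoelace formula: Area = (1/2) |Σ_i (x_i · y_{i+1} − x_{i+1} · y_i)| (indices mod n). Compute each cross term:
  (2)(5) − (0)(2) = 10
  (0)(3) − (-3)(5) = 15
  (-3)(-1) − (-7)(3) = 24
  (-7)(-2) − (-6)(-1) = 8
  (-6)(-7) − (2)(-2) = 46
  (2)(2) − (2)(-7) = 18
Sum = 121, so (signed) Area = 121/2 = 121/2, |Area| = 121/2.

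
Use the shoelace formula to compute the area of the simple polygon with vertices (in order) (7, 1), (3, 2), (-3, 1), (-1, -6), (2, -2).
Area = 69/2

Shoelace formula: Area = (1/2) |Σ_i (x_i · y_{i+1} − x_{i+1} · y_i)| (indices mod n). Compute each cross term:
  (7)(2) − (3)(1) = 11
  (3)(1) − (-3)(2) = 9
  (-3)(-6) − (-1)(1) = 19
  (-1)(-2) − (2)(-6) = 14
  (2)(1) − (7)(-2) = 16
Sum = 69, so (signed) Area = 69/2 = 69/2, |Area| = 69/2.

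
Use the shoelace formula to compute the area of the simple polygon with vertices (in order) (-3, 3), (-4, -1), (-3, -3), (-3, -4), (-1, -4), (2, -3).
Area = 43/2

Shoelace formula: Area = (1/2) |Σ_i (x_i · y_{i+1} − x_{i+1} · y_i)| (indices mod n). Compute each cross term:
  (-3)(-1) − (-4)(3) = 15
  (-4)(-3) − (-3)(-1) = 9
  (-3)(-4) − (-3)(-3) = 3
  (-3)(-4) − (-1)(-4) = 8
  (-1)(-3) − (2)(-4) = 11
  (2)(3) − (-3)(-3) = -3
Sum = 43, so (signed) Area = 43/2 = 43/2, |Area| = 43/2.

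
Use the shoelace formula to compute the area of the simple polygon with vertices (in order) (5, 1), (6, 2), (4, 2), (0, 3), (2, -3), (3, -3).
Area = 35/2

Shoelace formula: Area = (1/2) |Σ_i (x_i · y_{i+1} − x_{i+1} · y_i)| (indices mod n). Compute each cross term:
  (5)(2) − (6)(1) = 4
  (6)(2) − (4)(2) = 4
  (4)(3) − (0)(2) = 12
  (0)(-3) − (2)(3) = -6
  (2)(-3) − (3)(-3) = 3
  (3)(1) − (5)(-3) = 18
Sum = 35, so (signed) Area = 35/2 = 35/2, |Area| = 35/2.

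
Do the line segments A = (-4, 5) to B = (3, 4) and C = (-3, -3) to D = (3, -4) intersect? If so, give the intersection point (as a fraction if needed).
No (intersection of containing lines falls outside at least one segment)

Parametrize and solve: t = -47, s = -55. At least one of these is outside [0, 1], so the segments do not intersect.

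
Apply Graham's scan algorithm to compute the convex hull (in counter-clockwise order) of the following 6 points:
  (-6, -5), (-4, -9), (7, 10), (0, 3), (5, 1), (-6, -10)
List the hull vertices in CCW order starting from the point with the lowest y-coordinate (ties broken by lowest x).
Hull (CCW) = [(-6, -10), (-4, -9), (5, 1), (7, 10), (0, 3), (-6, -5)]

Graham scan procedure:
  1. Find the pivot p₀ = point with lowest y (tie → lowest x): (-6, -10).
  2. Sort the remaining points by polar angle around p₀.
  3. Walk through sorted points, maintaining a stack; pop the top while the last three entries make a non-left turn (cross product ≤ 0).
  4. Final stack is the convex hull in CCW order: (-6, -10), (-4, -9), (5, 1), (7, 10), (0, 3), (-6, -5).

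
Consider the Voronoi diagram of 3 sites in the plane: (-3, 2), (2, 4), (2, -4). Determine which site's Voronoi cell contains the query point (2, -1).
Nearest site = (2, -4)

The Voronoi cell of site s contains exactly those query points closer to s than to any other site. Compute squared distances from q = (2, -1) to each site:
  (2 − 2)² + (-4 − -1)² = 9
  (2 − 2)² + (4 − -1)² = 25
  (-3 − 2)² + (2 − -1)² = 34
Minimum is attained by (2, -4), so q lies in its Voronoi cell.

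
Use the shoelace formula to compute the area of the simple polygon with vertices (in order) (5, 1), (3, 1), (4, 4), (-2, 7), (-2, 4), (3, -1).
Area = 25

Shoelace formula: Area = (1/2) |Σ_i (x_i · y_{i+1} − x_{i+1} · y_i)| (indices mod n). Compute each cross term:
  (5)(1) − (3)(1) = 2
  (3)(4) − (4)(1) = 8
  (4)(7) − (-2)(4) = 36
  (-2)(4) − (-2)(7) = 6
  (-2)(-1) − (3)(4) = -10
  (3)(1) − (5)(-1) = 8
Sum = 50, so (signed) Area = 50/2 = 25, |Area| = 25.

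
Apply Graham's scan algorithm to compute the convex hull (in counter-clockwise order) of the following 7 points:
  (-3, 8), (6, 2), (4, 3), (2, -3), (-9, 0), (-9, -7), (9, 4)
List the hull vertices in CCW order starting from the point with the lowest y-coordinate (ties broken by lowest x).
Hull (CCW) = [(-9, -7), (2, -3), (9, 4), (-3, 8), (-9, 0)]

Graham scan procedure:
  1. Find the pivot p₀ = point with lowest y (tie → lowest x): (-9, -7).
  2. Sort the remaining points by polar angle around p₀.
  3. Walk through sorted points, maintaining a stack; pop the top while the last three entries make a non-left turn (cross product ≤ 0).
  4. Final stack is the convex hull in CCW order: (-9, -7), (2, -3), (9, 4), (-3, 8), (-9, 0).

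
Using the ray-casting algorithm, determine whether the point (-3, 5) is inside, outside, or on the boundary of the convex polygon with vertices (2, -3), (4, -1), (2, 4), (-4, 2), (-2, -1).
The point (-3, 5) lies strictly outside the polygon

Cast a horizontal ray to the right from the query point and count how many polygon edges it crosses (each edge strictly once or zero times, handled with the usual half-open convention). 
Parity of crossings → even ⇒ outside.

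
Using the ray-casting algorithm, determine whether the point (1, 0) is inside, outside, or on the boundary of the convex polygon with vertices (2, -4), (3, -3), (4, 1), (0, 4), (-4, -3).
The point (1, 0) lies strictly inside the polygon

Cast a horizontal ray to the right from the query point and count how many polygon edges it crosses (each edge strictly once or zero times, handled with the usual half-open convention). 
Parity of crossings → odd ⇒ inside.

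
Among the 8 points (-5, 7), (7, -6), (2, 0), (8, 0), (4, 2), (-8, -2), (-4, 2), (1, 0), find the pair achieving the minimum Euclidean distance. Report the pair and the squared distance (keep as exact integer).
Pair = ((2, 0), (1, 0)); squared distance = 1

Compute all C(8, 2) = 28 pairwise squared distances (x_i − x_j)² + (y_i − y_j)². The minimum is 1, attained by the pair ((2, 0), (1, 0)).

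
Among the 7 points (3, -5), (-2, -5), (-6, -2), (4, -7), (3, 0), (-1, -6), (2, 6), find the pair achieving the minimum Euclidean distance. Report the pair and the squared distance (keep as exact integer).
Pair = ((-2, -5), (-1, -6)); squared distance = 2

Compute all C(7, 2) = 21 pairwise squared distances (x_i − x_j)² + (y_i − y_j)². The minimum is 2, attained by the pair ((-2, -5), (-1, -6)).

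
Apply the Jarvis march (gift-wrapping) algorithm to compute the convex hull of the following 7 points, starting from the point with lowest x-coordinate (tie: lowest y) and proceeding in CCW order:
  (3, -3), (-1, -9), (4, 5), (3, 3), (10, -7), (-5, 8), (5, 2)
Hull (CCW) = [(-5, 8), (-1, -9), (10, -7), (4, 5)]

Jarvis march: at each step, from the current hull vertex p, select the next vertex q as the point such that every other point lies strictly to the left of (or on) the directed line p → q. (Equivalently: for every other point r, the cross product (q − p) × (r − p) ≥ 0.)
Starting point (lowest x, tie lowest y): (-5, 8). Wrap until returning to start. Resulting hull: (-5, 8), (-1, -9), (10, -7), (4, 5).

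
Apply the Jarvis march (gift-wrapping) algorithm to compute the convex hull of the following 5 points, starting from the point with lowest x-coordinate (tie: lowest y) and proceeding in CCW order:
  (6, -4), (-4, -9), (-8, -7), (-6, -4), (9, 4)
Hull (CCW) = [(-8, -7), (-4, -9), (6, -4), (9, 4), (-6, -4)]

Jarvis march: at each step, from the current hull vertex p, select the next vertex q as the point such that every other point lies strictly to the left of (or on) the directed line p → q. (Equivalently: for every other point r, the cross product (q − p) × (r − p) ≥ 0.)
Starting point (lowest x, tie lowest y): (-8, -7). Wrap until returning to start. Resulting hull: (-8, -7), (-4, -9), (6, -4), (9, 4), (-6, -4).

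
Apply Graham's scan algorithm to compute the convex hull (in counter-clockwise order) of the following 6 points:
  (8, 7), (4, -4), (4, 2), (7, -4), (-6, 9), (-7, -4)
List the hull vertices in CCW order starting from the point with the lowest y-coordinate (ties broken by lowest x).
Hull (CCW) = [(-7, -4), (7, -4), (8, 7), (-6, 9)]

Graham scan procedure:
  1. Find the pivot p₀ = point with lowest y (tie → lowest x): (-7, -4).
  2. Sort the remaining points by polar angle around p₀.
  3. Walk through sorted points, maintaining a stack; pop the top while the last three entries make a non-left turn (cross product ≤ 0).
  4. Final stack is the convex hull in CCW order: (-7, -4), (7, -4), (8, 7), (-6, 9).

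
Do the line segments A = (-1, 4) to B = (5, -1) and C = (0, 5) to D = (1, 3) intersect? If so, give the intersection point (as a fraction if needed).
No (intersection of containing lines falls outside at least one segment)

Parametrize and solve: t = 3/7, s = 11/7. At least one of these is outside [0, 1], so the segments do not intersect.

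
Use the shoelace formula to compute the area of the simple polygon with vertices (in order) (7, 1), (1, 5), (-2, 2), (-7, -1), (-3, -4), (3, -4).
Area = 71

Shoelace formula: Area = (1/2) |Σ_i (x_i · y_{i+1} − x_{i+1} · y_i)| (indices mod n). Compute each cross term:
  (7)(5) − (1)(1) = 34
  (1)(2) − (-2)(5) = 12
  (-2)(-1) − (-7)(2) = 16
  (-7)(-4) − (-3)(-1) = 25
  (-3)(-4) − (3)(-4) = 24
  (3)(1) − (7)(-4) = 31
Sum = 142, so (signed) Area = 142/2 = 71, |Area| = 71.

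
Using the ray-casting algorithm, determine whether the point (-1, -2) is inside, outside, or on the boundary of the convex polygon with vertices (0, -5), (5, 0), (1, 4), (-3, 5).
The point (-1, -2) lies strictly outside the polygon

Cast a horizontal ray to the right from the query point and count how many polygon edges it crosses (each edge strictly once or zero times, handled with the usual half-open convention). 
Parity of crossings → even ⇒ outside.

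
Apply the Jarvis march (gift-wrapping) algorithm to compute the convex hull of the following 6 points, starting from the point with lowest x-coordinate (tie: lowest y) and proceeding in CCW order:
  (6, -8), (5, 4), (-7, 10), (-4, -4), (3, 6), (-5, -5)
Hull (CCW) = [(-7, 10), (-5, -5), (6, -8), (5, 4), (3, 6)]

Jarvis march: at each step, from the current hull vertex p, select the next vertex q as the point such that every other point lies strictly to the left of (or on) the directed line p → q. (Equivalently: for every other point r, the cross product (q − p) × (r − p) ≥ 0.)
Starting point (lowest x, tie lowest y): (-7, 10). Wrap until returning to start. Resulting hull: (-7, 10), (-5, -5), (6, -8), (5, 4), (3, 6).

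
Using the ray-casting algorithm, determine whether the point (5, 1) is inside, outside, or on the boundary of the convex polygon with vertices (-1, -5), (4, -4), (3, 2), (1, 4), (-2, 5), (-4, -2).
The point (5, 1) lies strictly outside the polygon

Cast a horizontal ray to the right from the query point and count how many polygon edges it crosses (each edge strictly once or zero times, handled with the usual half-open convention). 
Parity of crossings → even ⇒ outside.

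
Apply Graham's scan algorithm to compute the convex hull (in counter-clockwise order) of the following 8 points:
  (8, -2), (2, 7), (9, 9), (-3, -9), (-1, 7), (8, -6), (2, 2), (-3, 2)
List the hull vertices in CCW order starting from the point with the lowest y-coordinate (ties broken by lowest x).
Hull (CCW) = [(-3, -9), (8, -6), (9, 9), (-1, 7), (-3, 2)]

Graham scan procedure:
  1. Find the pivot p₀ = point with lowest y (tie → lowest x): (-3, -9).
  2. Sort the remaining points by polar angle around p₀.
  3. Walk through sorted points, maintaining a stack; pop the top while the last three entries make a non-left turn (cross product ≤ 0).
  4. Final stack is the convex hull in CCW order: (-3, -9), (8, -6), (9, 9), (-1, 7), (-3, 2).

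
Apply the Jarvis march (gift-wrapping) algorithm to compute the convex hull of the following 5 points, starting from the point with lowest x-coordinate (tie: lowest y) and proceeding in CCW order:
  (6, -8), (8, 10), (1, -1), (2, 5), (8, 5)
Hull (CCW) = [(1, -1), (6, -8), (8, 5), (8, 10), (2, 5)]

Jarvis march: at each step, from the current hull vertex p, select the next vertex q as the point such that every other point lies strictly to the left of (or on) the directed line p → q. (Equivalently: for every other point r, the cross product (q − p) × (r − p) ≥ 0.)
Starting point (lowest x, tie lowest y): (1, -1). Wrap until returning to start. Resulting hull: (1, -1), (6, -8), (8, 5), (8, 10), (2, 5).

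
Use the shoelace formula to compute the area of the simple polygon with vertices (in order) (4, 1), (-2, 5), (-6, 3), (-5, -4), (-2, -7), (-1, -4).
Area = 64

Shoelace formula: Area = (1/2) |Σ_i (x_i · y_{i+1} − x_{i+1} · y_i)| (indices mod n). Compute each cross term:
  (4)(5) − (-2)(1) = 22
  (-2)(3) − (-6)(5) = 24
  (-6)(-4) − (-5)(3) = 39
  (-5)(-7) − (-2)(-4) = 27
  (-2)(-4) − (-1)(-7) = 1
  (-1)(1) − (4)(-4) = 15
Sum = 128, so (signed) Area = 128/2 = 64, |Area| = 64.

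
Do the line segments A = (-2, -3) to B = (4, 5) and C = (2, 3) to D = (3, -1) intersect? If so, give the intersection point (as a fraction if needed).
Yes; intersection at (17/8, 5/2) (t = 11/16 on AB, s = 1/8 on CD)

Parametrize AB as A + t(B − A) = (-2 + 6 t, -3 + 8 t) and CD as C + s(D − C) = (2 + 1 s, 3 + -4 s). Solve the linear system for (t, s). Determinant = 32 ≠ 0, so a unique intersection of the containing lines exists. Solution: t = 11/16, s = 1/8 — both in [0, 1], so the segments cross. Intersection point: (17/8, 5/2).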